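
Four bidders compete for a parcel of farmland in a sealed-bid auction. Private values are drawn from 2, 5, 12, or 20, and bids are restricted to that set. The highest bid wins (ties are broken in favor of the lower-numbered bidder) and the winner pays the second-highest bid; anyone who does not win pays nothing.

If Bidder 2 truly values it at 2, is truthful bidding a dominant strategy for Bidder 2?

Yes

Check each profile of the others' bids and compare truth against every alternative bid.
Others bid (2, 2, 5): truth gives 0, best alternative gives -3.
Others bid (2, 5, 2): truth gives 0, best alternative gives -3.
Others bid (2, 5, 5): truth gives 0, best alternative gives -3.
Others bid (2, 2, 2): truth gives 0, best alternative gives 0.
Others bid (2, 2, 12): truth gives 0, best alternative gives 0.
Others bid (2, 2, 20): truth gives 0, best alternative gives 0.
(Remaining 58 profiles checked similarly; truth is weakly best in each.)
In every case the truthful bid is at least as good as any alternative, so it is a dominant strategy.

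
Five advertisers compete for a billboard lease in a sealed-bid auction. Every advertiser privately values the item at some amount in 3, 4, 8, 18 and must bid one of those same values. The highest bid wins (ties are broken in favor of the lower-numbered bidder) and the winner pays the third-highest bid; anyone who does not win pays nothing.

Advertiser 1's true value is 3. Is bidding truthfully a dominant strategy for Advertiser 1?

Yes

Check each profile of the others' bids and compare truth against every alternative bid.
Others bid (3, 3, 4, 4): truth gives 0, best alternative gives -1.
Others bid (3, 4, 3, 4): truth gives 0, best alternative gives -1.
Others bid (3, 4, 4, 3): truth gives 0, best alternative gives -1.
Others bid (3, 4, 4, 4): truth gives 0, best alternative gives -1.
Others bid (4, 3, 3, 4): truth gives 0, best alternative gives -1.
Others bid (4, 3, 4, 3): truth gives 0, best alternative gives -1.
(Remaining 250 profiles checked similarly; truth is weakly best in each.)
In every case the truthful bid is at least as good as any alternative, so it is a dominant strategy.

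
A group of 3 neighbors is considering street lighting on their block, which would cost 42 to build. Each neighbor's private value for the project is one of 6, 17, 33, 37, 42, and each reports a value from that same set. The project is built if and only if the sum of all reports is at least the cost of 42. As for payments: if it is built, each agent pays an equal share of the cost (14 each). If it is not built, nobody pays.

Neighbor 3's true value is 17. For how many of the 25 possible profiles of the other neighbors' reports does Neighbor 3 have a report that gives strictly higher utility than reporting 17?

Others report (6, 6): truth gives 0; report 33 gives 3 > 0. Violating.
Others report (6, 17): truth gives 0; report 33 gives 3 > 0. Violating.
Others report (17, 6): truth gives 0; report 33 gives 3 > 0. Violating.
Others report (6, 33): truth gives 3; no alternative beats it.
Others report (6, 37): truth gives 3; no alternative beats it.
(Checking all 25 profiles: 3 have a profitable deviation, 22 do not.)

3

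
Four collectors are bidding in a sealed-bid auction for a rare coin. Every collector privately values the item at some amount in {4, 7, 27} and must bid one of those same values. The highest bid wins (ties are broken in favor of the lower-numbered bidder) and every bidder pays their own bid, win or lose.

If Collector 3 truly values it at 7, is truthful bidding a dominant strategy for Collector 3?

No

Consider the case where Collector 1 bids 4, Collector 2 bids 4 and Collector 4 bids 27.
Truthful bid 7: loses but pays 7, utility -7.
Bid 4 instead: loses but pays 4, utility -4.
Since -4 > -7, bidding 4 is strictly better here, so truthful bidding is not dominant.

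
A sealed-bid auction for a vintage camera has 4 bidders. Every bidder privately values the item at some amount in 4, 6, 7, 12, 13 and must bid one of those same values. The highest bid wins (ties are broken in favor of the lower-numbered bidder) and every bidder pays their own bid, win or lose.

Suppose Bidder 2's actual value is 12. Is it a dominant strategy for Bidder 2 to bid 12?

No

Consider the case where Bidder 1 bids 4, Bidder 3 bids 4 and Bidder 4 bids 4.
Truthful bid 12: wins, pays 12, utility 12 - 12 = 0.
Bid 6 instead: wins, pays 6, utility 12 - 6 = 6.
Since 6 > 0, bidding 6 is strictly better here, so truthful bidding is not dominant.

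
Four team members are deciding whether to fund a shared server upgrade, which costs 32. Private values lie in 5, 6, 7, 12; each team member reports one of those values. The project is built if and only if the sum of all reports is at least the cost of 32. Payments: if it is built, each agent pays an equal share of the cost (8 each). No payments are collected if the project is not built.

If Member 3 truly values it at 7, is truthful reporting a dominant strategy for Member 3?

No

Consider the case where Member 1 reports 6, Member 2 reports 7 and Member 4 reports 12.
Truthful report 7: project built, pays 8, utility 7 - 8 = -1.
Report 5 instead: project not built, utility 0.
Since 0 > -1, reporting 5 is strictly better here, so truthful reporting is not dominant.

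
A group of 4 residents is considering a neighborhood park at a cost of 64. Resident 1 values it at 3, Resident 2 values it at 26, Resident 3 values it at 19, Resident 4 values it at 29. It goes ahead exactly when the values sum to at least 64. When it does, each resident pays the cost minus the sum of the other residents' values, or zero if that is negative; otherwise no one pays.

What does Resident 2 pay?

13

Total value 77 ≥ cost 64, so the project is built.
The other residents' values sum to 51.
Cost minus that sum is 64 - 51 = 13.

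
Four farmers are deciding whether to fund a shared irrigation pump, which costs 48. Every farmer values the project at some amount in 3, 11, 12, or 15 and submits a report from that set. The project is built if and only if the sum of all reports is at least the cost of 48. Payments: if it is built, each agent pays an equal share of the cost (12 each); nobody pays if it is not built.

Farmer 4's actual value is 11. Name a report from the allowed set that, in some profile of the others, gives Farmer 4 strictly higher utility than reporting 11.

Suppose Farmer 1 reports 11, Farmer 2 reports 11 and Farmer 3 reports 15.
Report 11: project built, pays 12, utility 11 - 12 = -1.
Report 3: project not built, utility 0.
So reporting 3 beats truth here (0 > -1).

3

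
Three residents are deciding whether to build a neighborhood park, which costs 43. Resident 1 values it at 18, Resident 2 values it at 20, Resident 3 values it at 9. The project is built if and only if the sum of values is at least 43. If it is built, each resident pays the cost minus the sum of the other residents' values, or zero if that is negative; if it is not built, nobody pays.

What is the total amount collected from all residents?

35

Total value 47 ≥ cost 43, so it is built.
Resident 1: others sum to 29; max(0, 43 - 29) = 14.
Resident 2: others sum to 27; max(0, 43 - 27) = 16.
Resident 3: others sum to 38; max(0, 43 - 38) = 5.
Total collected = 14 + 16 + 5 = 35.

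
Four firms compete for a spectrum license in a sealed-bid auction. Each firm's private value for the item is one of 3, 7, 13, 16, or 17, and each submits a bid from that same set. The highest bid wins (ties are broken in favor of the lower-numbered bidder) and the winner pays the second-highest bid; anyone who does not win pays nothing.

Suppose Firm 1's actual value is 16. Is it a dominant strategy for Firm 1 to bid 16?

Check each profile of the others' bids and compare truth against every alternative bid.
Others bid (3, 3, 3): truth gives 13, best alternative gives 13.
Others bid (3, 3, 7): truth gives 9, best alternative gives 9.
Others bid (3, 7, 3): truth gives 9, best alternative gives 9.
Others bid (3, 7, 7): truth gives 9, best alternative gives 9.
Others bid (7, 3, 3): truth gives 9, best alternative gives 9.
Others bid (7, 3, 7): truth gives 9, best alternative gives 9.
(Remaining 119 profiles checked similarly; truth is weakly best in each.)
In every case the truthful bid is at least as good as any alternative, so it is a dominant strategy.

Yes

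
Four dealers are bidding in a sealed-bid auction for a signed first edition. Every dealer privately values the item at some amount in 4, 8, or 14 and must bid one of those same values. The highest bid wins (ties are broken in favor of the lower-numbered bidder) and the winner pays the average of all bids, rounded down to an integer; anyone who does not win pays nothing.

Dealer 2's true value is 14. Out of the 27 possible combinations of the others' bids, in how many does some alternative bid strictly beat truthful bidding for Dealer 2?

4

Others bid (4, 4, 4): truth gives 8; bid 8 gives 9 > 8. Violating.
Others bid (4, 4, 8): truth gives 7; bid 8 gives 8 > 7. Violating.
Others bid (4, 8, 4): truth gives 7; bid 8 gives 8 > 7. Violating.
Others bid (4, 8, 8): truth gives 6; bid 8 gives 7 > 6. Violating.
Others bid (4, 4, 14): truth gives 5; no alternative beats it.
Others bid (4, 8, 14): truth gives 4; no alternative beats it.
(Checking all 27 profiles: 4 have a profitable deviation, 23 do not.)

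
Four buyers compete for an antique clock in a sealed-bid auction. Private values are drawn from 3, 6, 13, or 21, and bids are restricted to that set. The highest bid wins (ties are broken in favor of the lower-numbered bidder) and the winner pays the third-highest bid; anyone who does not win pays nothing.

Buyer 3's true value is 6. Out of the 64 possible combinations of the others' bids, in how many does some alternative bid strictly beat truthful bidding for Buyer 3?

Others bid (3, 3, 13): truth gives 0; bid 13 gives 3 > 0. Violating.
Others bid (3, 3, 21): truth gives 0; bid 21 gives 3 > 0. Violating.
Others bid (3, 6, 3): truth gives 0; bid 13 gives 3 > 0. Violating.
Others bid (3, 13, 3): truth gives 0; bid 21 gives 3 > 0. Violating.
Others bid (3, 3, 3): truth gives 3; no alternative beats it.
Others bid (3, 3, 6): truth gives 3; no alternative beats it.
(Checking all 64 profiles: 6 have a profitable deviation, 58 do not.)

6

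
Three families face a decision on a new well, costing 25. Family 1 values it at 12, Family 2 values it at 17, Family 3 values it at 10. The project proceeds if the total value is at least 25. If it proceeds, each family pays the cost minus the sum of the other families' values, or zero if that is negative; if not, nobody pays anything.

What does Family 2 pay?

3

Total value 39 ≥ cost 25, so the project is built.
The other families' values sum to 22.
Cost minus that sum is 25 - 22 = 3.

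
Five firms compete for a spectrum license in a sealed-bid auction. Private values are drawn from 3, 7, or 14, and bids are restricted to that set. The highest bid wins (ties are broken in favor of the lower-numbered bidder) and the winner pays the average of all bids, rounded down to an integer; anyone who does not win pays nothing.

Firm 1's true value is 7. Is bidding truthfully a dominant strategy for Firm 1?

Yes

Check each profile of the others' bids and compare truth against every alternative bid.
Others bid (3, 3, 3, 7): truth gives 3, best alternative gives 1.
Others bid (3, 3, 7, 3): truth gives 3, best alternative gives 1.
Others bid (3, 7, 3, 3): truth gives 3, best alternative gives 1.
Others bid (7, 3, 3, 3): truth gives 3, best alternative gives 1.
Others bid (3, 3, 7, 7): truth gives 2, best alternative gives 1.
Others bid (3, 7, 3, 7): truth gives 2, best alternative gives 1.
(Remaining 75 profiles checked similarly; truth is weakly best in each.)
In every case the truthful bid is at least as good as any alternative, so it is a dominant strategy.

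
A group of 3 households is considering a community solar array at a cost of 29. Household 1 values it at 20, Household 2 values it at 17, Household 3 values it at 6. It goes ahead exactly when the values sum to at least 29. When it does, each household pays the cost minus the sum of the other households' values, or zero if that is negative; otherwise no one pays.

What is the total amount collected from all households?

Total value 43 ≥ cost 29, so it is built.
Household 1: others sum to 23; max(0, 29 - 23) = 6.
Household 2: others sum to 26; max(0, 29 - 26) = 3.
Household 3: others sum to 37; max(0, 29 - 37) = 0.
Total collected = 6 + 3 + 0 = 9.

9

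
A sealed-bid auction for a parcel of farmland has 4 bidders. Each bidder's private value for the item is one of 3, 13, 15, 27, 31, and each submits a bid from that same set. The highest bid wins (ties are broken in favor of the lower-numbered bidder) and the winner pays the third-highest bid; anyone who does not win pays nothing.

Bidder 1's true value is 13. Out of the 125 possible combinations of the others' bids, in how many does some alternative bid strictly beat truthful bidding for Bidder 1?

9

Others bid (3, 3, 15): truth gives 0; bid 15 gives 10 > 0. Violating.
Others bid (3, 3, 27): truth gives 0; bid 27 gives 10 > 0. Violating.
Others bid (3, 3, 31): truth gives 0; bid 31 gives 10 > 0. Violating.
Others bid (3, 15, 3): truth gives 0; bid 15 gives 10 > 0. Violating.
Others bid (3, 3, 3): truth gives 10; no alternative beats it.
Others bid (3, 3, 13): truth gives 10; no alternative beats it.
(Checking all 125 profiles: 9 have a profitable deviation, 116 do not.)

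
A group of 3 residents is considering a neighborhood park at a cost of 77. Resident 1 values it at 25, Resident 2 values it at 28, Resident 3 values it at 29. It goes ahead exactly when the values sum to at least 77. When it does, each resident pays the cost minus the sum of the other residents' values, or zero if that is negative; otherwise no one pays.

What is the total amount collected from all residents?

67

Total value 82 ≥ cost 77, so it is built.
Resident 1: others sum to 57; max(0, 77 - 57) = 20.
Resident 2: others sum to 54; max(0, 77 - 54) = 23.
Resident 3: others sum to 53; max(0, 77 - 53) = 24.
Total collected = 20 + 23 + 24 = 67.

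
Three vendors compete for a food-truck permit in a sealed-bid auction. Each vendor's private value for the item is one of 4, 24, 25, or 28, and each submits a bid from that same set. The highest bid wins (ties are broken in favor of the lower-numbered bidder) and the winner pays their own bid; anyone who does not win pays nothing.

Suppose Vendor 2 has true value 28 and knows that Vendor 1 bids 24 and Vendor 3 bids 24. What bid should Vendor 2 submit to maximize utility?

Bid 4: loses, pays 0, utility 0.
Bid 24: loses, pays 0, utility 0.
Bid 25: wins, pays 25, utility 28 - 25 = 3.
Bid 28: wins, pays 28, utility 28 - 28 = 0.
The best choice is 25 with utility 3.

25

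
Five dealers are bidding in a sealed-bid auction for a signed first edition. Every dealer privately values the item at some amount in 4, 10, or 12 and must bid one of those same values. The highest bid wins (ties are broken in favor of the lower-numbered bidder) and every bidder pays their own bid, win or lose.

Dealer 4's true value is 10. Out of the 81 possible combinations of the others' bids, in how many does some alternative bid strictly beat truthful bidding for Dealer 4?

Others bid (4, 4, 4, 12): truth gives -10; bid 12 gives -2 > -10. Violating.
Others bid (4, 4, 10, 4): truth gives -10; bid 12 gives -2 > -10. Violating.
Others bid (4, 4, 10, 10): truth gives -10; bid 12 gives -2 > -10. Violating.
Others bid (4, 4, 10, 12): truth gives -10; bid 12 gives -2 > -10. Violating.
Others bid (4, 4, 4, 4): truth gives 0; no alternative beats it.
Others bid (4, 4, 4, 10): truth gives 0; no alternative beats it.
(Checking all 81 profiles: 79 have a profitable deviation, 2 do not.)

79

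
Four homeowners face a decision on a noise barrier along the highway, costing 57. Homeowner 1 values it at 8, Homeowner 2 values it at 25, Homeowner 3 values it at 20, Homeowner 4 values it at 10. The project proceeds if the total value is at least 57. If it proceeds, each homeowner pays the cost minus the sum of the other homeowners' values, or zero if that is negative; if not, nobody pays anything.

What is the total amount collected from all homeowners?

Total value 63 ≥ cost 57, so it is built.
Homeowner 1: others sum to 55; max(0, 57 - 55) = 2.
Homeowner 2: others sum to 38; max(0, 57 - 38) = 19.
Homeowner 3: others sum to 43; max(0, 57 - 43) = 14.
Homeowner 4: others sum to 53; max(0, 57 - 53) = 4.
Total collected = 2 + 19 + 14 + 4 = 39.

39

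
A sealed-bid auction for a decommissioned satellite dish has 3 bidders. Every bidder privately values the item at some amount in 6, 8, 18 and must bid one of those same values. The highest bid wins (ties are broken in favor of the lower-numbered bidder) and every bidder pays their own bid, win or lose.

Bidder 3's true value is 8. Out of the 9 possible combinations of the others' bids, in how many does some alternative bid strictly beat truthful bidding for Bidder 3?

Others bid (6, 8): truth gives -8; bid 6 gives -6 > -8. Violating.
Others bid (6, 18): truth gives -8; bid 6 gives -6 > -8. Violating.
Others bid (8, 6): truth gives -8; bid 6 gives -6 > -8. Violating.
Others bid (8, 8): truth gives -8; bid 6 gives -6 > -8. Violating.
Others bid (6, 6): truth gives 0; no alternative beats it.
(Checking all 9 profiles: 8 have a profitable deviation, 1 does not.)

8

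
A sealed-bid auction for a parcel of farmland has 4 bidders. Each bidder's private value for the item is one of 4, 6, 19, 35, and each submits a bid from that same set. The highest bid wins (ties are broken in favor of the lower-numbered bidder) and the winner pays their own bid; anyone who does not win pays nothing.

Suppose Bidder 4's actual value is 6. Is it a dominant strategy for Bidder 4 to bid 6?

Yes

Check each profile of the others' bids and compare truth against every alternative bid.
Others bid (4, 4, 4): truth gives 0, best alternative gives 0.
Others bid (4, 4, 6): truth gives 0, best alternative gives 0.
Others bid (4, 4, 19): truth gives 0, best alternative gives 0.
Others bid (4, 4, 35): truth gives 0, best alternative gives 0.
Others bid (4, 6, 4): truth gives 0, best alternative gives 0.
Others bid (4, 6, 6): truth gives 0, best alternative gives 0.
(Remaining 58 profiles checked similarly; truth is weakly best in each.)
In every case the truthful bid is at least as good as any alternative, so it is a dominant strategy.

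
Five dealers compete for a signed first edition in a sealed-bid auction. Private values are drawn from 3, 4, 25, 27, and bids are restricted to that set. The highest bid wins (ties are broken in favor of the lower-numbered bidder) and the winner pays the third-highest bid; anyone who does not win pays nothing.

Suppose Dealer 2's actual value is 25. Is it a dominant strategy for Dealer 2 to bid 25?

No

Consider the case where Dealer 1 bids 3, Dealer 3 bids 3, Dealer 4 bids 3 and Dealer 5 bids 27.
Truthful bid 25: loses, pays 0, utility 0.
Bid 27 instead: wins, pays 3, utility 25 - 3 = 22.
Since 22 > 0, bidding 27 is strictly better here, so truthful bidding is not dominant.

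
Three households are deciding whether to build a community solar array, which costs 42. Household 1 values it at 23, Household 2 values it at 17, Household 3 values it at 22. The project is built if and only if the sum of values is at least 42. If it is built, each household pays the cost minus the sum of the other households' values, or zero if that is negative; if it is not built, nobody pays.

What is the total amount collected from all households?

5

Total value 62 ≥ cost 42, so it is built.
Household 1: others sum to 39; max(0, 42 - 39) = 3.
Household 2: others sum to 45; max(0, 42 - 45) = 0.
Household 3: others sum to 40; max(0, 42 - 40) = 2.
Total collected = 3 + 0 + 2 = 5.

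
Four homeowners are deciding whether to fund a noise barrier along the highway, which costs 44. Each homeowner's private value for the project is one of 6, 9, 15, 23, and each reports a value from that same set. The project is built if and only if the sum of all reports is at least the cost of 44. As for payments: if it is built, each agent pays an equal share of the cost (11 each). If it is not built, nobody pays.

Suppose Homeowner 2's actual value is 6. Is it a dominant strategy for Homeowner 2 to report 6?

Check each profile of the others' reports and compare truth against every alternative report.
Others report (6, 6, 23): truth gives 0, best alternative gives -5.
Others report (6, 15, 15): truth gives 0, best alternative gives -5.
Others report (6, 23, 6): truth gives 0, best alternative gives -5.
Others report (15, 6, 15): truth gives 0, best alternative gives -5.
Others report (15, 15, 6): truth gives 0, best alternative gives -5.
Others report (23, 6, 6): truth gives 0, best alternative gives -5.
(Remaining 58 profiles checked similarly; truth is weakly best in each.)
In every case the truthful report is at least as good as any alternative, so it is a dominant strategy.

Yes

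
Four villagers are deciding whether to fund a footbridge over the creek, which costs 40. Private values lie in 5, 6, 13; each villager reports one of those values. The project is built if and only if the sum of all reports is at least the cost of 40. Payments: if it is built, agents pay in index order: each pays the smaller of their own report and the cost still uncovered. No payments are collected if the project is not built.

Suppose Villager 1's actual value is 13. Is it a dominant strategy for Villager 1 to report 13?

No

Consider the case where Villager 2 reports 13, Villager 3 reports 13 and Villager 4 reports 13.
Truthful report 13: project built, pays 13, utility 13 - 13 = 0.
Report 5 instead: project built, pays 5, utility 13 - 5 = 8.
Since 8 > 0, reporting 5 is strictly better here, so truthful reporting is not dominant.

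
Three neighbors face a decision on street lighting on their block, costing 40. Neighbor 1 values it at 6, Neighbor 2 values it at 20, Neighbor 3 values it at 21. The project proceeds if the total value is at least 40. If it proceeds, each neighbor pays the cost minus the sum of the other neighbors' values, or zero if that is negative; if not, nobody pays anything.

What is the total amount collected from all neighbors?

Total value 47 ≥ cost 40, so it is built.
Neighbor 1: others sum to 41; max(0, 40 - 41) = 0.
Neighbor 2: others sum to 27; max(0, 40 - 27) = 13.
Neighbor 3: others sum to 26; max(0, 40 - 26) = 14.
Total collected = 0 + 13 + 14 = 27.

27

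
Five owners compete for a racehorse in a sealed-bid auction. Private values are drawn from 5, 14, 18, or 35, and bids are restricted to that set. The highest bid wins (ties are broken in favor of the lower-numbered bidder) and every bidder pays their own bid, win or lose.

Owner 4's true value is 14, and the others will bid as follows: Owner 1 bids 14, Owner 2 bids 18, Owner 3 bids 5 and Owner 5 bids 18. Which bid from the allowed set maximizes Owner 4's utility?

Bid 5: loses but pays 5, utility -5.
Bid 14: loses but pays 14, utility -14.
Bid 18: loses but pays 18, utility -18.
Bid 35: wins, pays 35, utility 14 - 35 = -21.
The best choice is 5 with utility -5.

5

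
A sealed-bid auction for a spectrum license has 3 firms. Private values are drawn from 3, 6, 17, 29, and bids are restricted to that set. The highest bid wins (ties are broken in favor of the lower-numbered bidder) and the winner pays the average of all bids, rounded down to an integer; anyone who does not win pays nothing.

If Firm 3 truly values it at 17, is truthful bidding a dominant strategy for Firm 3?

No

Consider the case where Firm 1 bids 3 and Firm 2 bids 3.
Truthful bid 17: wins, pays 7, utility 17 - 7 = 10.
Bid 6 instead: wins, pays 4, utility 17 - 4 = 13.
Since 13 > 10, bidding 6 is strictly better here, so truthful bidding is not dominant.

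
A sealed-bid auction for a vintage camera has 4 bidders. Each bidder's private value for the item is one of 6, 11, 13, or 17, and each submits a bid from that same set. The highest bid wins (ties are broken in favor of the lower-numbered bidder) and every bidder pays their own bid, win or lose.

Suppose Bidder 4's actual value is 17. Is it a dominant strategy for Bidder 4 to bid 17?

No

Consider the case where Bidder 1 bids 6, Bidder 2 bids 6 and Bidder 3 bids 6.
Truthful bid 17: wins, pays 17, utility 17 - 17 = 0.
Bid 11 instead: wins, pays 11, utility 17 - 11 = 6.
Since 6 > 0, bidding 11 is strictly better here, so truthful bidding is not dominant.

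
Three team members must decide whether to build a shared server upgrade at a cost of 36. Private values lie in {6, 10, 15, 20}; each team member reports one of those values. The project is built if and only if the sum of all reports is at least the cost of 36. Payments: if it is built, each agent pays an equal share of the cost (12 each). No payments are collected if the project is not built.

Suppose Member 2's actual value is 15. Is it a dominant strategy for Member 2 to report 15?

Consider the case where Member 1 reports 6 and Member 3 reports 10.
Truthful report 15: project not built, utility 0.
Report 20 instead: project built, pays 12, utility 15 - 12 = 3.
Since 3 > 0, reporting 20 is strictly better here, so truthful reporting is not dominant.

No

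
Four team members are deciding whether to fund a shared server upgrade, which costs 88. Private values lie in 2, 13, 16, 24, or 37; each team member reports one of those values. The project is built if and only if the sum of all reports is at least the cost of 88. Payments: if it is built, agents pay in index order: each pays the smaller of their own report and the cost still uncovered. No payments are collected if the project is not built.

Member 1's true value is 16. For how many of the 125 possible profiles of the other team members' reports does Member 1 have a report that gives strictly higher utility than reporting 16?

Others report (2, 37, 37): truth gives 0; report 13 gives 3 > 0. Violating.
Others report (13, 37, 37): truth gives 0; report 2 gives 14 > 0. Violating.
Others report (16, 24, 37): truth gives 0; report 13 gives 3 > 0. Violating.
Others report (16, 37, 24): truth gives 0; report 13 gives 3 > 0. Violating.
Others report (2, 2, 2): truth gives 0; no alternative beats it.
Others report (2, 2, 13): truth gives 0; no alternative beats it.
(Checking all 125 profiles: 22 have a profitable deviation, 103 do not.)

22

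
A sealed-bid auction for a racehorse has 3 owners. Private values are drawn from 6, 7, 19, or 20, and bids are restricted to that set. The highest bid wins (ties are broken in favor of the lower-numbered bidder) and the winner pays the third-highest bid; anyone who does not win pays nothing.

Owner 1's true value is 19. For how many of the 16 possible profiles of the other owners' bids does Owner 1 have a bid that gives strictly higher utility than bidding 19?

4

Others bid (6, 20): truth gives 0; bid 20 gives 13 > 0. Violating.
Others bid (7, 20): truth gives 0; bid 20 gives 12 > 0. Violating.
Others bid (20, 6): truth gives 0; bid 20 gives 13 > 0. Violating.
Others bid (20, 7): truth gives 0; bid 20 gives 12 > 0. Violating.
Others bid (6, 6): truth gives 13; no alternative beats it.
Others bid (6, 7): truth gives 13; no alternative beats it.
(Checking all 16 profiles: 4 have a profitable deviation, 12 do not.)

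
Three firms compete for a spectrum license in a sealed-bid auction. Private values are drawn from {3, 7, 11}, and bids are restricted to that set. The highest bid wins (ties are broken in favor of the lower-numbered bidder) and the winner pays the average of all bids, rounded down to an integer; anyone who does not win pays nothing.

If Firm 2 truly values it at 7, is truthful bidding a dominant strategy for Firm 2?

Check each profile of the others' bids and compare truth against every alternative bid.
Others bid (3, 7): truth gives 2, best alternative gives 0.
Others bid (3, 3): truth gives 3, best alternative gives 2.
Others bid (3, 11): truth gives 0, best alternative gives 0.
Others bid (7, 3): truth gives 0, best alternative gives 0.
Others bid (7, 7): truth gives 0, best alternative gives 0.
Others bid (7, 11): truth gives 0, best alternative gives 0.
(Remaining 3 profiles checked similarly; truth is weakly best in each.)
In every case the truthful bid is at least as good as any alternative, so it is a dominant strategy.

Yes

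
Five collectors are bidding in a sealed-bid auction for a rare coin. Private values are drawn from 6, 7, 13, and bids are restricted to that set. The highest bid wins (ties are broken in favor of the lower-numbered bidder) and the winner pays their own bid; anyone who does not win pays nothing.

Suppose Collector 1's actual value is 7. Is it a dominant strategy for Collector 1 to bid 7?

Consider the case where Collector 2 bids 6, Collector 3 bids 6, Collector 4 bids 6 and Collector 5 bids 6.
Truthful bid 7: wins, pays 7, utility 7 - 7 = 0.
Bid 6 instead: wins, pays 6, utility 7 - 6 = 1.
Since 1 > 0, bidding 6 is strictly better here, so truthful bidding is not dominant.

No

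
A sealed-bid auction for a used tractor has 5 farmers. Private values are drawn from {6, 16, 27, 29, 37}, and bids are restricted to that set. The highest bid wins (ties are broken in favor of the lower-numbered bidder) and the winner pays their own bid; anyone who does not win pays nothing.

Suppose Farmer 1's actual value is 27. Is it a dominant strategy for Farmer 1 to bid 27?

No

Consider the case where Farmer 2 bids 6, Farmer 3 bids 6, Farmer 4 bids 6 and Farmer 5 bids 6.
Truthful bid 27: wins, pays 27, utility 27 - 27 = 0.
Bid 6 instead: wins, pays 6, utility 27 - 6 = 21.
Since 21 > 0, bidding 6 is strictly better here, so truthful bidding is not dominant.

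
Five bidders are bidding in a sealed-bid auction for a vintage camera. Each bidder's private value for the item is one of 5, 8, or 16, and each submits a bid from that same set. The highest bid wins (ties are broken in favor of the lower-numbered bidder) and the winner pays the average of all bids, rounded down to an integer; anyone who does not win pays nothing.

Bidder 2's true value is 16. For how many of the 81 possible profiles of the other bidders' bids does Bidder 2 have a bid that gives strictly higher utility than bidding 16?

8

Others bid (5, 5, 5, 5): truth gives 9; bid 8 gives 11 > 9. Violating.
Others bid (5, 5, 5, 8): truth gives 9; bid 8 gives 10 > 9. Violating.
Others bid (5, 5, 8, 5): truth gives 9; bid 8 gives 10 > 9. Violating.
Others bid (5, 5, 8, 8): truth gives 8; bid 8 gives 10 > 8. Violating.
Others bid (5, 5, 5, 16): truth gives 7; no alternative beats it.
Others bid (5, 5, 8, 16): truth gives 6; no alternative beats it.
(Checking all 81 profiles: 8 have a profitable deviation, 73 do not.)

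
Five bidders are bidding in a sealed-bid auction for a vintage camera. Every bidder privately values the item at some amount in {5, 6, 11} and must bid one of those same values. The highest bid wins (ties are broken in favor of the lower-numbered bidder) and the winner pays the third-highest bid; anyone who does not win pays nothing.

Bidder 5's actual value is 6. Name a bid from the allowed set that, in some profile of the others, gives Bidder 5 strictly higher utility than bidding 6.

Suppose Bidder 1 bids 5, Bidder 2 bids 5, Bidder 3 bids 5 and Bidder 4 bids 6.
Bid 6: loses, pays 0, utility 0.
Bid 11: wins, pays 5, utility 6 - 5 = 1.
So bidding 11 beats truth here (1 > 0).

11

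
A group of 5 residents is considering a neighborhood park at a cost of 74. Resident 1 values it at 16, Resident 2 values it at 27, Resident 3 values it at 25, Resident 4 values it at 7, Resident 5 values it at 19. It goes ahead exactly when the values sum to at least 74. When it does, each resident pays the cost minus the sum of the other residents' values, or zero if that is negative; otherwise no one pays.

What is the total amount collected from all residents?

12

Total value 94 ≥ cost 74, so it is built.
Resident 1: others sum to 78; max(0, 74 - 78) = 0.
Resident 2: others sum to 67; max(0, 74 - 67) = 7.
Resident 3: others sum to 69; max(0, 74 - 69) = 5.
Resident 4: others sum to 87; max(0, 74 - 87) = 0.
Resident 5: others sum to 75; max(0, 74 - 75) = 0.
Total collected = 0 + 7 + 5 + 0 + 0 = 12.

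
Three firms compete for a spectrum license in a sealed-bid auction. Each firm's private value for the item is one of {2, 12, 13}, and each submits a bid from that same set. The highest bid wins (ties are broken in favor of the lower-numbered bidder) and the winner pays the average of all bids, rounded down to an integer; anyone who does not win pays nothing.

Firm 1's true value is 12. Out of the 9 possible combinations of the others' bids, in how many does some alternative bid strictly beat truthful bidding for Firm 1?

Others bid (2, 2): truth gives 7; bid 2 gives 10 > 7. Violating.
Others bid (2, 13): truth gives 0; bid 13 gives 3 > 0. Violating.
Others bid (13, 2): truth gives 0; bid 13 gives 3 > 0. Violating.
Others bid (2, 12): truth gives 4; no alternative beats it.
Others bid (12, 2): truth gives 4; no alternative beats it.
(Checking all 9 profiles: 3 have a profitable deviation, 6 do not.)

3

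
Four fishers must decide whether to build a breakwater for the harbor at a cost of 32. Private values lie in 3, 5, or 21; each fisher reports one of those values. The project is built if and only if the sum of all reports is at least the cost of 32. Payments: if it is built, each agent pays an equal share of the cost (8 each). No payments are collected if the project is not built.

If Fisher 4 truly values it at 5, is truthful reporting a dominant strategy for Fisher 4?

Consider the case where Fisher 1 reports 3, Fisher 2 reports 3 and Fisher 3 reports 21.
Truthful report 5: project built, pays 8, utility 5 - 8 = -3.
Report 3 instead: project not built, utility 0.
Since 0 > -3, reporting 3 is strictly better here, so truthful reporting is not dominant.

No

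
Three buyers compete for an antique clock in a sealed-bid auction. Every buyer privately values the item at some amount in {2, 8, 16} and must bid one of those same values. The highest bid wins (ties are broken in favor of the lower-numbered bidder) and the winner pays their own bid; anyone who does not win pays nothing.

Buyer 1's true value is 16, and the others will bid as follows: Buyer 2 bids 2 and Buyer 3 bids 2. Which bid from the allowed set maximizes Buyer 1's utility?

2

Bid 2: wins, pays 2, utility 16 - 2 = 14.
Bid 8: wins, pays 8, utility 16 - 8 = 8.
Bid 16: wins, pays 16, utility 16 - 16 = 0.
The best choice is 2 with utility 14.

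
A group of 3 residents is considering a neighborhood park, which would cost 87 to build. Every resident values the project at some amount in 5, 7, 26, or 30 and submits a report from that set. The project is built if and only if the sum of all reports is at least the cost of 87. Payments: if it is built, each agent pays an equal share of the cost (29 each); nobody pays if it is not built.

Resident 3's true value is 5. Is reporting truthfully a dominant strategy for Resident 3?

Check each profile of the others' reports and compare truth against every alternative report.
Others report (5, 5): truth gives 0, best alternative gives 0.
Others report (5, 7): truth gives 0, best alternative gives 0.
Others report (5, 26): truth gives 0, best alternative gives 0.
Others report (5, 30): truth gives 0, best alternative gives 0.
Others report (7, 5): truth gives 0, best alternative gives 0.
Others report (7, 7): truth gives 0, best alternative gives 0.
(Remaining 10 profiles checked similarly; truth is weakly best in each.)
In every case the truthful report is at least as good as any alternative, so it is a dominant strategy.

Yes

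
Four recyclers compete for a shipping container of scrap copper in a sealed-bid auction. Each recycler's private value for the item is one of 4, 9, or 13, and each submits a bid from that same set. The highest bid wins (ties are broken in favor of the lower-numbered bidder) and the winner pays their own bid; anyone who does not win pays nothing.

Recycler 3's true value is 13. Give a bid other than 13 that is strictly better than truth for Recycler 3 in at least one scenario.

Suppose Recycler 1 bids 4, Recycler 2 bids 4 and Recycler 4 bids 4.
Bid 13: wins, pays 13, utility 13 - 13 = 0.
Bid 9: wins, pays 9, utility 13 - 9 = 4.
So bidding 9 beats truth here (4 > 0).

9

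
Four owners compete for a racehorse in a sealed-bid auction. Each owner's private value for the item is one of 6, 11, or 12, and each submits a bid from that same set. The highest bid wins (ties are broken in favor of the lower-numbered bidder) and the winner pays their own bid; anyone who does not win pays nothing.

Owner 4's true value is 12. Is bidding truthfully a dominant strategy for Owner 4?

Consider the case where Owner 1 bids 6, Owner 2 bids 6 and Owner 3 bids 6.
Truthful bid 12: wins, pays 12, utility 12 - 12 = 0.
Bid 11 instead: wins, pays 11, utility 12 - 11 = 1.
Since 1 > 0, bidding 11 is strictly better here, so truthful bidding is not dominant.

No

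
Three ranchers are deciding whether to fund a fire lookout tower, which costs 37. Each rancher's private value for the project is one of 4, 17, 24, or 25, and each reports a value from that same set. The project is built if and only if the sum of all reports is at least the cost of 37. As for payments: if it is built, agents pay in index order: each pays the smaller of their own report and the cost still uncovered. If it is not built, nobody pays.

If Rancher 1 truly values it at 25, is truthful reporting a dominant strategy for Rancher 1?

Consider the case where Rancher 2 reports 4 and Rancher 3 reports 17.
Truthful report 25: project built, pays 25, utility 25 - 25 = 0.
Report 17 instead: project built, pays 17, utility 25 - 17 = 8.
Since 8 > 0, reporting 17 is strictly better here, so truthful reporting is not dominant.

No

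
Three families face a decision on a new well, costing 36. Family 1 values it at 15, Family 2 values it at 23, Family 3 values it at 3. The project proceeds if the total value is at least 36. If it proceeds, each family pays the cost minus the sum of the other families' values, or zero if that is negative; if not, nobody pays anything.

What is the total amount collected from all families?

28

Total value 41 ≥ cost 36, so it is built.
Family 1: others sum to 26; max(0, 36 - 26) = 10.
Family 2: others sum to 18; max(0, 36 - 18) = 18.
Family 3: others sum to 38; max(0, 36 - 38) = 0.
Total collected = 10 + 18 + 0 = 28.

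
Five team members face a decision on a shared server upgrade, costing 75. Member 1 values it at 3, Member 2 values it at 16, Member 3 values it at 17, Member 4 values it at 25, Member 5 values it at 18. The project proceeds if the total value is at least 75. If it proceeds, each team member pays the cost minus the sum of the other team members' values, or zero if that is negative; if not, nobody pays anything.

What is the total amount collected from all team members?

Total value 79 ≥ cost 75, so it is built.
Member 1: others sum to 76; max(0, 75 - 76) = 0.
Member 2: others sum to 63; max(0, 75 - 63) = 12.
Member 3: others sum to 62; max(0, 75 - 62) = 13.
Member 4: others sum to 54; max(0, 75 - 54) = 21.
Member 5: others sum to 61; max(0, 75 - 61) = 14.
Total collected = 0 + 12 + 13 + 21 + 14 = 60.

60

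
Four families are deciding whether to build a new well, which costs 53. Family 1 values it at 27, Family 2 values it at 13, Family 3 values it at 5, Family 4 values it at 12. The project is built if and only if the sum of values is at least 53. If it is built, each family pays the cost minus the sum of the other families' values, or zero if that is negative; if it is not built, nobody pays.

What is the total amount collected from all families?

Total value 57 ≥ cost 53, so it is built.
Family 1: others sum to 30; max(0, 53 - 30) = 23.
Family 2: others sum to 44; max(0, 53 - 44) = 9.
Family 3: others sum to 52; max(0, 53 - 52) = 1.
Family 4: others sum to 45; max(0, 53 - 45) = 8.
Total collected = 23 + 9 + 1 + 8 = 41.

41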